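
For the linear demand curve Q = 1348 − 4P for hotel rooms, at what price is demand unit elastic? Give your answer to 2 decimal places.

For linear demand Q = a − bP, ε = −bP/(a − bP). |ε| = 1 when bP = a − bP, i.e. P = a/(2b).
P = 1348/(2·4) = 1348/8 = 168.5000.

168.50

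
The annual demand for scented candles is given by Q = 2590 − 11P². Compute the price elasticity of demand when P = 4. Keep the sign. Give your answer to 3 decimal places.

At P = 4, Q = 2414.
dQ/dP = −22P = -88.
ε = (dQ/dP)(P/Q) = (-88)(4/2414).
|ε| < 1, so demand is inelastic at this price.

-0.146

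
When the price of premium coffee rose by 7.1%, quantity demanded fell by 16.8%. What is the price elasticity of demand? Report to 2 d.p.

-2.37

ε = %ΔQ / %ΔP = (-16.8)/(7.1) = -2.366.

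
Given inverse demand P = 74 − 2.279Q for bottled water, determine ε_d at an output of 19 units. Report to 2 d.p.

-0.71

At Q = 19, P = 74 − 2.279(19) = 30.70.
dP/dQ = −2.279, so dQ/dP = 1/(−2.279) = -0.439.
ε = (dQ/dP)(P/Q) = (-0.439)(30.70/19).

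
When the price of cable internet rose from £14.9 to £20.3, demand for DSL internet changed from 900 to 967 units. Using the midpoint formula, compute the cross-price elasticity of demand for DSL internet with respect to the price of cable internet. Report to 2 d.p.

0.23

ΔQ_x = 967 − 900 = 67; ΔP_y = 20.3 − 14.9 = 5.4.
Midpoints: P̄_y = 17.60, Q̄_x = 933.5.
ε_xy = (ΔQ_x/ΔP_y)(P̄_y/Q̄_x) = (67/5.4)(17.60/933.5).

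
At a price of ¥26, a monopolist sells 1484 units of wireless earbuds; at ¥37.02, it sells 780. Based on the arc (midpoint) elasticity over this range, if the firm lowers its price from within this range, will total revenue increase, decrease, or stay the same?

increase

Arc ε = (-704/11.02)(31.51/1132.0) ≈ -1.778.
|ε| = 1.78 > 1, so demand is elastic. A price cut therefore raises total revenue.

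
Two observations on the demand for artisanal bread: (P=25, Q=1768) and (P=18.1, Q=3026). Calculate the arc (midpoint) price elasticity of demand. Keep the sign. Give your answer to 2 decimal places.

ΔQ = 3026 − 1768 = 1258; ΔP = 18.1 − 25 = -6.9.
Midpoints: P̄ = 21.55, Q̄ = 2397.0.
ε = (ΔQ/ΔP)(P̄/Q̄) = (1258/-6.9)(21.55/2397.0).

-1.64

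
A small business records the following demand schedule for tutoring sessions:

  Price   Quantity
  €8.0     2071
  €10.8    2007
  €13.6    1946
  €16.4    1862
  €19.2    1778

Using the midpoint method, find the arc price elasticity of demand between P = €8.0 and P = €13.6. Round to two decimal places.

-0.12

At P = 8.0, Q = 2071; at P = 13.6, Q = 1946.
ΔQ = -125, ΔP = 5.6. Midpoints: P̄ = 10.80, Q̄ = 2008.5.
ε = (ΔQ/ΔP)(P̄/Q̄) = (-125/5.6)(10.80/2008.5).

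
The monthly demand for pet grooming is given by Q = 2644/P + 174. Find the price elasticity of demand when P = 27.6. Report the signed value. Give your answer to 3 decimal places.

-0.355

At P = 27.6, Q = 269.797.
dQ/dP = −2644/P² = -3.471.
ε = (dQ/dP)(P/Q) = (-3.471)(27.6/269.797).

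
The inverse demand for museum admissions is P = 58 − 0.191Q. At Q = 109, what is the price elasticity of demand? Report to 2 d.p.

At Q = 109, P = 58 − 0.191(109) = 37.18.
dP/dQ = −0.191, so dQ/dP = 1/(−0.191) = -5.236.
ε = (dQ/dP)(P/Q) = (-5.236)(37.18/109).

-1.79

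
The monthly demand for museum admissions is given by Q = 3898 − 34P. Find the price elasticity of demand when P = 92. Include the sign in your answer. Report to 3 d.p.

-4.062

At P = 92, Q = 770.
dQ/dP = −34.
ε = (dQ/dP)(P/Q) = (-34)(92/770).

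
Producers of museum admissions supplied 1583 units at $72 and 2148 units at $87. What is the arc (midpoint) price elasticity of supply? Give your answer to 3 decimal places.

1.605

ΔQ = 2148 − 1583 = 565; ΔP = 87 − 72 = 15.
Midpoints: P̄ = 79.50, Q̄ = 1865.5.
ε_s = (ΔQ/ΔP)(P̄/Q̄) = (565/15)(79.50/1865.5).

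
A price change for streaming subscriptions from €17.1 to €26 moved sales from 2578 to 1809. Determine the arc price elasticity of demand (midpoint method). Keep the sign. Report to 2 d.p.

-0.85

ΔQ = 1809 − 2578 = -769; ΔP = 26 − 17.1 = 8.9.
Midpoints: P̄ = 21.55, Q̄ = 2193.5.
ε = (ΔQ/ΔP)(P̄/Q̄) = (-769/8.9)(21.55/2193.5).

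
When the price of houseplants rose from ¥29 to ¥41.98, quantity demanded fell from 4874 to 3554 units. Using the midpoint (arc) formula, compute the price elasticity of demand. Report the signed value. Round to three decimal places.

ΔQ = 3554 − 4874 = -1320; ΔP = 41.98 − 29 = 12.98.
Midpoints: P̄ = 35.49, Q̄ = 4214.0.
ε = (ΔQ/ΔP)(P̄/Q̄) = (-1320/12.98)(35.49/4214.0).

-0.856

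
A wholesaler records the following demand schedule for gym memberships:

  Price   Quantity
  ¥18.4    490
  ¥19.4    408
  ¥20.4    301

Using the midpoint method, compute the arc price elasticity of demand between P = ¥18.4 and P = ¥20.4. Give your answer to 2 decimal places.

At P = 18.4, Q = 490; at P = 20.4, Q = 301.
ΔQ = -189, ΔP = 2.0. Midpoints: P̄ = 19.40, Q̄ = 395.5.
ε = (ΔQ/ΔP)(P̄/Q̄) = (-189/2.0)(19.40/395.5).

-4.64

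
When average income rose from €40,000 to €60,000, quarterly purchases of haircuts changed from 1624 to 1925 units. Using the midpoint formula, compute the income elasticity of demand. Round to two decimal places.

ΔQ = 301, ΔI = 20000. Midpoints: Ī = 50,000, Q̄ = 1774.5.
ε_I = (ΔQ/ΔI)(Ī/Q̄) = (301/20000)(50000/1774.5).

0.42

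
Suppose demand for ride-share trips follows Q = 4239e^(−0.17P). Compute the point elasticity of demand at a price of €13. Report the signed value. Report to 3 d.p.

-2.210

At P = 13, Q = 465.021.
dQ/dP = −0.17·4239e^(−0.17P) = −0.17Q = -79.054.
ε = (dQ/dP)(P/Q) = (-79.054)(13/465.021).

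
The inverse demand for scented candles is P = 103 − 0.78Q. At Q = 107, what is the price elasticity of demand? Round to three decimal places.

-0.234

At Q = 107, P = 103 − 0.78(107) = 19.54.
dP/dQ = −0.78, so dQ/dP = 1/(−0.78) = -1.282.
ε = (dQ/dP)(P/Q) = (-1.282)(19.54/107).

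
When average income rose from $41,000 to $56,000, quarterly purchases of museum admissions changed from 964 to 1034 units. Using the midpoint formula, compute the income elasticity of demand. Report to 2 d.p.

ΔQ = 70, ΔI = 15000. Midpoints: Ī = 48,500, Q̄ = 999.0.
ε_I = (ΔQ/ΔI)(Ī/Q̄) = (70/15000)(48500/999.0).

0.23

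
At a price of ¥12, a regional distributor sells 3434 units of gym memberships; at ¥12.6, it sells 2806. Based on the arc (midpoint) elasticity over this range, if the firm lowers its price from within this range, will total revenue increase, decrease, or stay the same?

increase

Arc ε = (-628/0.6)(12.30/3120.0) ≈ -4.126.
|ε| = 4.13 > 1, so demand is elastic. A price cut therefore raises total revenue.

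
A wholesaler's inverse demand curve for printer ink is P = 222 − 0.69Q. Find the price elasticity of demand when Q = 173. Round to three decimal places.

-0.860

At Q = 173, P = 222 − 0.69(173) = 102.63.
dP/dQ = −0.69, so dQ/dP = 1/(−0.69) = -1.449.
ε = (dQ/dP)(P/Q) = (-1.449)(102.63/173).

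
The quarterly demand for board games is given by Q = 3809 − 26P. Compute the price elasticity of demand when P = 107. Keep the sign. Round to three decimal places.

At P = 107, Q = 1027.
dQ/dP = −26.
ε = (dQ/dP)(P/Q) = (-26)(107/1027).
|ε| > 1, so demand is elastic at this price.

-2.709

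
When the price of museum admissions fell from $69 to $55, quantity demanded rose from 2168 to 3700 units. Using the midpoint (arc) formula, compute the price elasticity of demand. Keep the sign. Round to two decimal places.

ΔQ = 3700 − 2168 = 1532; ΔP = 55 − 69 = -14.
Midpoints: P̄ = 62.00, Q̄ = 2934.0.
ε = (ΔQ/ΔP)(P̄/Q̄) = (1532/-14)(62.00/2934.0).

-2.31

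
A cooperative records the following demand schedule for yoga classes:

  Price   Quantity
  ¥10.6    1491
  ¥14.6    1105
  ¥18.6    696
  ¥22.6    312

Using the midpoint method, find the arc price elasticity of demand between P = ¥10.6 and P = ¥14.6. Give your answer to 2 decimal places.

-0.94

At P = 10.6, Q = 1491; at P = 14.6, Q = 1105.
ΔQ = -386, ΔP = 4.0. Midpoints: P̄ = 12.60, Q̄ = 1298.0.
ε = (ΔQ/ΔP)(P̄/Q̄) = (-386/4.0)(12.60/1298.0).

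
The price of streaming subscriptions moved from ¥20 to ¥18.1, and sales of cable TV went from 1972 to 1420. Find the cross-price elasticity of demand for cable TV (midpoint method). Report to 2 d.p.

3.26

ΔQ_x = 1420 − 1972 = -552; ΔP_y = 18.1 − 20 = -1.9.
Midpoints: P̄_y = 19.05, Q̄_x = 1696.0.
ε_xy = (ΔQ_x/ΔP_y)(P̄_y/Q̄_x) = (-552/-1.9)(19.05/1696.0).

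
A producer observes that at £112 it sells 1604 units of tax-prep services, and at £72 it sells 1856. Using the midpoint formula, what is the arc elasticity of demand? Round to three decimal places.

ΔQ = 1856 − 1604 = 252; ΔP = 72 − 112 = -40.
Midpoints: P̄ = 92.00, Q̄ = 1730.0.
ε = (ΔQ/ΔP)(P̄/Q̄) = (252/-40)(92.00/1730.0).

-0.335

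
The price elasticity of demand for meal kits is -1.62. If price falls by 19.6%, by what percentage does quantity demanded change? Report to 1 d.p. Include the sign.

31.8%

%ΔQ ≈ ε × %ΔP = (-1.62)(-19.6%) = 31.75%.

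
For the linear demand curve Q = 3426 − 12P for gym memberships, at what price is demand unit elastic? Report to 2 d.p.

142.75

For linear demand Q = a − bP, ε = −bP/(a − bP). |ε| = 1 when bP = a − bP, i.e. P = a/(2b).
P = 3426/(2·12) = 3426/24 = 142.7500.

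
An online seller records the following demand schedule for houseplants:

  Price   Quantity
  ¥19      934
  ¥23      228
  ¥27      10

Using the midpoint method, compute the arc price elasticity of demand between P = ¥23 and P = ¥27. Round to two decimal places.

-11.45

At P = 23, Q = 228; at P = 27, Q = 10.
ΔQ = -218, ΔP = 4. Midpoints: P̄ = 25.00, Q̄ = 119.0.
ε = (ΔQ/ΔP)(P̄/Q̄) = (-218/4)(25.00/119.0).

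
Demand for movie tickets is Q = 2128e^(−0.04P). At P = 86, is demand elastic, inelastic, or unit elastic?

elastic

Q = 68.234, dQ/dP = -2.729.
ε = (dQ/dP)(P/Q) ≈ -3.440.
|ε| = 3.44 > 1.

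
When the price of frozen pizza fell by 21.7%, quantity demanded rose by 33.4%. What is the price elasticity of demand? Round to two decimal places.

-1.54

ε = %ΔQ / %ΔP = (33.4)/(-21.7) = -1.539.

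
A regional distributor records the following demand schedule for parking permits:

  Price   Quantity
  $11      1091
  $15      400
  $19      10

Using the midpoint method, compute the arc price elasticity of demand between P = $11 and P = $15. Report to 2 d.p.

-3.01

At P = 11, Q = 1091; at P = 15, Q = 400.
ΔQ = -691, ΔP = 4. Midpoints: P̄ = 13.00, Q̄ = 745.5.
ε = (ΔQ/ΔP)(P̄/Q̄) = (-691/4)(13.00/745.5).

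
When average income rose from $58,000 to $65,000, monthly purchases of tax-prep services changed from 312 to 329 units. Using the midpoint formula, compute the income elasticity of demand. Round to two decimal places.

0.47

ΔQ = 17, ΔI = 7000. Midpoints: Ī = 61,500, Q̄ = 320.5.
ε_I = (ΔQ/ΔI)(Ī/Q̄) = (17/7000)(61500/320.5).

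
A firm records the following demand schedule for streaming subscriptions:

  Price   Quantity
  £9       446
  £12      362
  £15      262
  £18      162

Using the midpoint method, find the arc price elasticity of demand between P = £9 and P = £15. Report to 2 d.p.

-1.04

At P = 9, Q = 446; at P = 15, Q = 262.
ΔQ = -184, ΔP = 6. Midpoints: P̄ = 12.00, Q̄ = 354.0.
ε = (ΔQ/ΔP)(P̄/Q̄) = (-184/6)(12.00/354.0).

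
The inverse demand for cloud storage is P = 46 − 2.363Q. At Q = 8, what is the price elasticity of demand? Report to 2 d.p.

-1.43

At Q = 8, P = 46 − 2.363(8) = 27.10.
dP/dQ = −2.363, so dQ/dP = 1/(−2.363) = -0.423.
ε = (dQ/dP)(P/Q) = (-0.423)(27.10/8).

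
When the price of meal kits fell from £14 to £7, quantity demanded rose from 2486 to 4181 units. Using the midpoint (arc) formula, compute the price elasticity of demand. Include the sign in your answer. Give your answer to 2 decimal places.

-0.76

ΔQ = 4181 − 2486 = 1695; ΔP = 7 − 14 = -7.
Midpoints: P̄ = 10.50, Q̄ = 3333.5.
ε = (ΔQ/ΔP)(P̄/Q̄) = (1695/-7)(10.50/3333.5).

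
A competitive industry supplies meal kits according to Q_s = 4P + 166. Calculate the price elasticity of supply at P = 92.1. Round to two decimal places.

0.69

At P = 92.1, Q_s = 534.40.
dQ_s/dP = 4.
ε_s = (dQ_s/dP)(P/Q_s) = (4)(92.1/534.40).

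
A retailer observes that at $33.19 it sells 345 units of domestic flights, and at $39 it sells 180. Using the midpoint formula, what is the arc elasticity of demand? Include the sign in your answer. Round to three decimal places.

-3.905

ΔQ = 180 − 345 = -165; ΔP = 39 − 33.19 = 5.81.
Midpoints: P̄ = 36.09, Q̄ = 262.5.
ε = (ΔQ/ΔP)(P̄/Q̄) = (-165/5.81)(36.09/262.5).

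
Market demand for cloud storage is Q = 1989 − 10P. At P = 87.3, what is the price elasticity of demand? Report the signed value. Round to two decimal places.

-0.78

At P = 87.3, Q = 1116.
dQ/dP = −10.
ε = (dQ/dP)(P/Q) = (-10)(87.3/1116).
|ε| < 1, so demand is inelastic at this price.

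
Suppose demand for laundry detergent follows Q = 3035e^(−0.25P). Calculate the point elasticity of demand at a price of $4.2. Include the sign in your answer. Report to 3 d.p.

At P = 4.2, Q = 1062.061.
dQ/dP = −0.25·3035e^(−0.25P) = −0.25Q = -265.515.
ε = (dQ/dP)(P/Q) = (-265.515)(4.2/1062.061).
|ε| > 1, so demand is elastic at this price.

-1.050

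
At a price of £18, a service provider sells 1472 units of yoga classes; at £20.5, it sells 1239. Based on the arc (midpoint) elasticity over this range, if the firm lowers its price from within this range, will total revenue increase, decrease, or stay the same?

Arc ε = (-233/2.5)(19.25/1355.5) ≈ -1.324.
|ε| = 1.32 > 1, so demand is elastic. A price cut therefore raises total revenue.

increase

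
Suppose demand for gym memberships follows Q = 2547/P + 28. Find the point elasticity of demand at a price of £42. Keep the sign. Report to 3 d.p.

-0.684

At P = 42, Q = 88.643.
dQ/dP = −2547/P² = -1.444.
ε = (dQ/dP)(P/Q) = (-1.444)(42/88.643).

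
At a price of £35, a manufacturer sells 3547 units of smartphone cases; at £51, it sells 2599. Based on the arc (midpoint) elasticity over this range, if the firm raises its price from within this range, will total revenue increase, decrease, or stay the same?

Arc ε = (-948/16)(43.00/3073.0) ≈ -0.829.
|ε| = 0.83 < 1, so demand is inelastic. A price rise therefore raises total revenue.

increase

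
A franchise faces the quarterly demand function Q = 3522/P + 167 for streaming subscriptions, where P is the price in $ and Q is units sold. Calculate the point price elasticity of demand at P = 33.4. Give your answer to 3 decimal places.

At P = 33.4, Q = 272.449.
dQ/dP = −3522/P² = -3.157.
ε = (dQ/dP)(P/Q) = (-3.157)(33.4/272.449).

-0.387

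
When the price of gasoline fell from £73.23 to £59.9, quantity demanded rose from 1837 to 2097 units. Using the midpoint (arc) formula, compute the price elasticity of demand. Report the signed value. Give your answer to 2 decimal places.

ΔQ = 2097 − 1837 = 260; ΔP = 59.9 − 73.23 = -13.33.
Midpoints: P̄ = 66.56, Q̄ = 1967.0.
ε = (ΔQ/ΔP)(P̄/Q̄) = (260/-13.33)(66.56/1967.0).

-0.66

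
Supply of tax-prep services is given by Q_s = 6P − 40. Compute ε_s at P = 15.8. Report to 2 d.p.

1.73

At P = 15.8, Q_s = 54.80.
dQ_s/dP = 6.
ε_s = (dQ_s/dP)(P/Q_s) = (6)(15.8/54.80).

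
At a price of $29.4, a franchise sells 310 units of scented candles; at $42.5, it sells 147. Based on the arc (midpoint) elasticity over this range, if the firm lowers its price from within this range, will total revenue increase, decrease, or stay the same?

Arc ε = (-163/13.1)(35.95/228.5) ≈ -1.958.
|ε| = 1.96 > 1, so demand is elastic. A price cut therefore raises total revenue.

increase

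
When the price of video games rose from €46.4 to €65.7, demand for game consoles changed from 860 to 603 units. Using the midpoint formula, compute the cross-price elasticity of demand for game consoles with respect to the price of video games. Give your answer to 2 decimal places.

ΔQ_x = 603 − 860 = -257; ΔP_y = 65.7 − 46.4 = 19.3.
Midpoints: P̄_y = 56.05, Q̄_x = 731.5.
ε_xy = (ΔQ_x/ΔP_y)(P̄_y/Q̄_x) = (-257/19.3)(56.05/731.5).

-1.02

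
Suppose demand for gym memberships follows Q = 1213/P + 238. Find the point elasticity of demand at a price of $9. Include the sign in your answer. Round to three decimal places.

-0.362

At P = 9, Q = 372.778.
dQ/dP = −1213/P² = -14.975.
ε = (dQ/dP)(P/Q) = (-14.975)(9/372.778).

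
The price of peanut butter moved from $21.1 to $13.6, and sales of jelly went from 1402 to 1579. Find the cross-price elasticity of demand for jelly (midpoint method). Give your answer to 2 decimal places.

-0.27

ΔQ_x = 1579 − 1402 = 177; ΔP_y = 13.6 − 21.1 = -7.5.
Midpoints: P̄_y = 17.35, Q̄_x = 1490.5.
ε_xy = (ΔQ_x/ΔP_y)(P̄_y/Q̄_x) = (177/-7.5)(17.35/1490.5).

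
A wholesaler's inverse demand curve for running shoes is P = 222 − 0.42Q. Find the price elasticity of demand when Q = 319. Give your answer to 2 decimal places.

At Q = 319, P = 222 − 0.42(319) = 88.02.
dP/dQ = −0.42, so dQ/dP = 1/(−0.42) = -2.381.
ε = (dQ/dP)(P/Q) = (-2.381)(88.02/319).

-0.66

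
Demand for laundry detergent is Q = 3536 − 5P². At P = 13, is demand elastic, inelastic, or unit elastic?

inelastic

Q = 2691, dQ/dP = -130.
ε = (dQ/dP)(P/Q) ≈ -0.628.
|ε| = 0.63 < 1.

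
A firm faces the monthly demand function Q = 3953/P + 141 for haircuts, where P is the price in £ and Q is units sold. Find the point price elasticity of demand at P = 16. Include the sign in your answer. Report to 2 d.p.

-0.64

At P = 16, Q = 388.062.
dQ/dP = −3953/P² = -15.441.
ε = (dQ/dP)(P/Q) = (-15.441)(16/388.062).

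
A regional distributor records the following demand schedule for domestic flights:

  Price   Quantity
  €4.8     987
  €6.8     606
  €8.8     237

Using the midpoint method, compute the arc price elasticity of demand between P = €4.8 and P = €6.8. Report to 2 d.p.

At P = 4.8, Q = 987; at P = 6.8, Q = 606.
ΔQ = -381, ΔP = 2.0. Midpoints: P̄ = 5.80, Q̄ = 796.5.
ε = (ΔQ/ΔP)(P̄/Q̄) = (-381/2.0)(5.80/796.5).

-1.39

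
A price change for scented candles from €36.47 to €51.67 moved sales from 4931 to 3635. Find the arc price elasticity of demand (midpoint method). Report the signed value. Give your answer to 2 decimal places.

ΔQ = 3635 − 4931 = -1296; ΔP = 51.67 − 36.47 = 15.2.
Midpoints: P̄ = 44.07, Q̄ = 4283.0.
ε = (ΔQ/ΔP)(P̄/Q̄) = (-1296/15.2)(44.07/4283.0).

-0.88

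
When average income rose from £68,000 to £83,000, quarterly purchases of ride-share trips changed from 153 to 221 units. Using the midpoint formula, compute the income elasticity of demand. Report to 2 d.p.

1.83

ΔQ = 68, ΔI = 15000. Midpoints: Ī = 75,500, Q̄ = 187.0.
ε_I = (ΔQ/ΔI)(Ī/Q̄) = (68/15000)(75500/187.0).
ε_I > 0, so the good is normal.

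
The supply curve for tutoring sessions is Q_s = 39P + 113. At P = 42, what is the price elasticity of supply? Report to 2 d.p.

0.94

At P = 42, Q_s = 1751.
dQ_s/dP = 39.
ε_s = (dQ_s/dP)(P/Q_s) = (39)(42/1751).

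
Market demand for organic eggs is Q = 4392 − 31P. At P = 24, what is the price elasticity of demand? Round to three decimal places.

-0.204

At P = 24, Q = 3648.
dQ/dP = −31.
ε = (dQ/dP)(P/Q) = (-31)(24/3648).
|ε| < 1, so demand is inelastic at this price.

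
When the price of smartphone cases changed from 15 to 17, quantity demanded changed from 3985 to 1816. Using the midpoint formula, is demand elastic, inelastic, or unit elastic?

elastic

Arc ε ≈ -5.982.
|ε| = 5.98 > 1.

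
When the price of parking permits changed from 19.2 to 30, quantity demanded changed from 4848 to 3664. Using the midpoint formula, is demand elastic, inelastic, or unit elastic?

inelastic

Arc ε ≈ -0.634.
|ε| = 0.63 < 1.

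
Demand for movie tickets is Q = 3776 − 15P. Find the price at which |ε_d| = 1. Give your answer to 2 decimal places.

125.87

For linear demand Q = a − bP, ε = −bP/(a − bP). |ε| = 1 when bP = a − bP, i.e. P = a/(2b).
P = 3776/(2·15) = 3776/30 = 125.8667.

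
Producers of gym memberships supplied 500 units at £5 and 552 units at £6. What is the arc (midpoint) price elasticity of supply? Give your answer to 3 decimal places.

ΔQ = 552 − 500 = 52; ΔP = 6 − 5 = 1.
Midpoints: P̄ = 5.50, Q̄ = 526.0.
ε_s = (ΔQ/ΔP)(P̄/Q̄) = (52/1)(5.50/526.0).

0.544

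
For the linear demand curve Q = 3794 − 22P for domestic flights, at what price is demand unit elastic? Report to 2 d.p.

For linear demand Q = a − bP, ε = −bP/(a − bP). |ε| = 1 when bP = a − bP, i.e. P = a/(2b).
P = 3794/(2·22) = 3794/44 = 86.2273.

86.23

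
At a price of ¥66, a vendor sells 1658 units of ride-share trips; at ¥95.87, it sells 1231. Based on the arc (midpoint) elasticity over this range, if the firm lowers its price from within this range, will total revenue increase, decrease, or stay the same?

decrease

Arc ε = (-427/29.87)(80.94/1444.5) ≈ -0.801.
|ε| = 0.80 < 1, so demand is inelastic. A price cut therefore reduces total revenue.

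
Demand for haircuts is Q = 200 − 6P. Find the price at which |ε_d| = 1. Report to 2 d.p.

16.67

For linear demand Q = a − bP, ε = −bP/(a − bP). |ε| = 1 when bP = a − bP, i.e. P = a/(2b).
P = 200/(2·6) = 200/12 = 16.6667.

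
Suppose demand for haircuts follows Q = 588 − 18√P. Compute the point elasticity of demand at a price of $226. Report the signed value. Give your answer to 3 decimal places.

-0.426

At P = 226, Q = 317.401.
dQ/dP = −18/(2√P) = -0.599.
ε = (dQ/dP)(P/Q) = (-0.599)(226/317.401).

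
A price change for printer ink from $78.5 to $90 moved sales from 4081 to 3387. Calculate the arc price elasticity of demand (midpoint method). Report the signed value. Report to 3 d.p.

ΔQ = 3387 − 4081 = -694; ΔP = 90 − 78.5 = 11.5.
Midpoints: P̄ = 84.25, Q̄ = 3734.0.
ε = (ΔQ/ΔP)(P̄/Q̄) = (-694/11.5)(84.25/3734.0).

-1.362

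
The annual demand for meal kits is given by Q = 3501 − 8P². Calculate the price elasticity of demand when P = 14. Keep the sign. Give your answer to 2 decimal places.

At P = 14, Q = 1933.
dQ/dP = −16P = -224.
ε = (dQ/dP)(P/Q) = (-224)(14/1933).
|ε| > 1, so demand is elastic at this price.

-1.62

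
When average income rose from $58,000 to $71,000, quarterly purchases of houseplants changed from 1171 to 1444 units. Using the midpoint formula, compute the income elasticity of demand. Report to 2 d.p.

ΔQ = 273, ΔI = 13000. Midpoints: Ī = 64,500, Q̄ = 1307.5.
ε_I = (ΔQ/ΔI)(Ī/Q̄) = (273/13000)(64500/1307.5).
ε_I > 0, so the good is normal.

1.04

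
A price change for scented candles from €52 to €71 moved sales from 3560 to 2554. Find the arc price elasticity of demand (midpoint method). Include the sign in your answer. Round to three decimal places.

-1.065

ΔQ = 2554 − 3560 = -1006; ΔP = 71 − 52 = 19.
Midpoints: P̄ = 61.50, Q̄ = 3057.0.
ε = (ΔQ/ΔP)(P̄/Q̄) = (-1006/19)(61.50/3057.0).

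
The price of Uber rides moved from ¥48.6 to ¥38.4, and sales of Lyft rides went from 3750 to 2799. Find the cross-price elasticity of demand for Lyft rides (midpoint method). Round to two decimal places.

ΔQ_x = 2799 − 3750 = -951; ΔP_y = 38.4 − 48.6 = -10.2.
Midpoints: P̄_y = 43.50, Q̄_x = 3274.5.
ε_xy = (ΔQ_x/ΔP_y)(P̄_y/Q̄_x) = (-951/-10.2)(43.50/3274.5).
ε_xy > 0, so the goods are substitutes.

1.24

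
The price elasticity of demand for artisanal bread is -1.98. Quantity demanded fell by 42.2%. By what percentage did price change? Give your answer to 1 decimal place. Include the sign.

21.3%

%ΔP ≈ %ΔQ / ε = (-42.2%)/(-1.98) = 21.31%.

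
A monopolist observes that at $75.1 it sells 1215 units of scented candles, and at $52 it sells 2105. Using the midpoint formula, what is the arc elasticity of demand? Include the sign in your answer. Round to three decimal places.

ΔQ = 2105 − 1215 = 890; ΔP = 52 − 75.1 = -23.1.
Midpoints: P̄ = 63.55, Q̄ = 1660.0.
ε = (ΔQ/ΔP)(P̄/Q̄) = (890/-23.1)(63.55/1660.0).

-1.475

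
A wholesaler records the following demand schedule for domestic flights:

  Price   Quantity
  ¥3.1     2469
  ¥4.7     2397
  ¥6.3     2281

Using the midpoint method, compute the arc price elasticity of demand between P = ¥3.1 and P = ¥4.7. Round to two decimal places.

-0.07

At P = 3.1, Q = 2469; at P = 4.7, Q = 2397.
ΔQ = -72, ΔP = 1.6. Midpoints: P̄ = 3.90, Q̄ = 2433.0.
ε = (ΔQ/ΔP)(P̄/Q̄) = (-72/1.6)(3.90/2433.0).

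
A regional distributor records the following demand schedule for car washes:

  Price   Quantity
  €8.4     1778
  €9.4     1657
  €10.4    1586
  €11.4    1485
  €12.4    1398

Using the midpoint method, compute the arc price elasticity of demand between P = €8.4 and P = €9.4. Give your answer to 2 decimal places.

-0.63

At P = 8.4, Q = 1778; at P = 9.4, Q = 1657.
ΔQ = -121, ΔP = 1.0. Midpoints: P̄ = 8.90, Q̄ = 1717.5.
ε = (ΔQ/ΔP)(P̄/Q̄) = (-121/1.0)(8.90/1717.5).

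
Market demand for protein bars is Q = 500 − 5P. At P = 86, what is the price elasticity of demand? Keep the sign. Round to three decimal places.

At P = 86, Q = 70.
dQ/dP = −5.
ε = (dQ/dP)(P/Q) = (-5)(86/70).
|ε| > 1, so demand is elastic at this price.

-6.143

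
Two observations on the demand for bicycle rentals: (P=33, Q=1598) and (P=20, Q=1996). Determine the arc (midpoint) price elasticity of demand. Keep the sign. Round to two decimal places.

-0.45

ΔQ = 1996 − 1598 = 398; ΔP = 20 − 33 = -13.
Midpoints: P̄ = 26.50, Q̄ = 1797.0.
ε = (ΔQ/ΔP)(P̄/Q̄) = (398/-13)(26.50/1797.0).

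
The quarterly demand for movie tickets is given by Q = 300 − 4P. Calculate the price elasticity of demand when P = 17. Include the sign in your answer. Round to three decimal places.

-0.293

At P = 17, Q = 232.
dQ/dP = −4.
ε = (dQ/dP)(P/Q) = (-4)(17/232).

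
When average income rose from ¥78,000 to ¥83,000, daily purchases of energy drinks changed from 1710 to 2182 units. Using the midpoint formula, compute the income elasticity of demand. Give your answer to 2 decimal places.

ΔQ = 472, ΔI = 5000. Midpoints: Ī = 80,500, Q̄ = 1946.0.
ε_I = (ΔQ/ΔI)(Ī/Q̄) = (472/5000)(80500/1946.0).

3.91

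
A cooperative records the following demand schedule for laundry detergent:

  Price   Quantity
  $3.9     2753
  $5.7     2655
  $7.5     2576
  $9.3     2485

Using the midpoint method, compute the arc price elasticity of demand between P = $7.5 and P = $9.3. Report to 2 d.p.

-0.17

At P = 7.5, Q = 2576; at P = 9.3, Q = 2485.
ΔQ = -91, ΔP = 1.8. Midpoints: P̄ = 8.40, Q̄ = 2530.5.
ε = (ΔQ/ΔP)(P̄/Q̄) = (-91/1.8)(8.40/2530.5).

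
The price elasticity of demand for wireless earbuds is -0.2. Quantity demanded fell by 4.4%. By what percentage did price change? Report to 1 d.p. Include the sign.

%ΔP ≈ %ΔQ / ε = (-4.4%)/(-0.2) = 22.00%.

22.0%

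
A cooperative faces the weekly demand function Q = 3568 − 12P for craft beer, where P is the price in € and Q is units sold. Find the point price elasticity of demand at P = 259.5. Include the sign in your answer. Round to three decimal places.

-6.859

At P = 259.5, Q = 454.
dQ/dP = −12.
ε = (dQ/dP)(P/Q) = (-12)(259.5/454).
|ε| > 1, so demand is elastic at this price.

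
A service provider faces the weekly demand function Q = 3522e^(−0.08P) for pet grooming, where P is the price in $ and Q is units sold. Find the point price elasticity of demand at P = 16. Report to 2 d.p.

-1.28

At P = 16, Q = 979.247.
dQ/dP = −0.08·3522e^(−0.08P) = −0.08Q = -78.340.
ε = (dQ/dP)(P/Q) = (-78.340)(16/979.247).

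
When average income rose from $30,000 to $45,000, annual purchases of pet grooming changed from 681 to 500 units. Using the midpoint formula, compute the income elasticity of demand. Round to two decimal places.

-0.77

ΔQ = -181, ΔI = 15000. Midpoints: Ī = 37,500, Q̄ = 590.5.
ε_I = (ΔQ/ΔI)(Ī/Q̄) = (-181/15000)(37500/590.5).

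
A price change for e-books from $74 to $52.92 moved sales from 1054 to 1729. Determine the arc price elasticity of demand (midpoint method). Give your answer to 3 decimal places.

ΔQ = 1729 − 1054 = 675; ΔP = 52.92 − 74 = -21.08.
Midpoints: P̄ = 63.46, Q̄ = 1391.5.
ε = (ΔQ/ΔP)(P̄/Q̄) = (675/-21.08)(63.46/1391.5).

-1.460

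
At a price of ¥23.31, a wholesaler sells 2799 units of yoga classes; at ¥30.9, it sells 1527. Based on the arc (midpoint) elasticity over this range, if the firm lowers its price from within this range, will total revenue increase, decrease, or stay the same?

Arc ε = (-1272/7.59)(27.10/2163.0) ≈ -2.100.
|ε| = 2.10 > 1, so demand is elastic. A price cut therefore raises total revenue.

increase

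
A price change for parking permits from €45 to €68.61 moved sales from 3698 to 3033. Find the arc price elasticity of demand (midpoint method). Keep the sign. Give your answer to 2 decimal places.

ΔQ = 3033 − 3698 = -665; ΔP = 68.61 − 45 = 23.61.
Midpoints: P̄ = 56.80, Q̄ = 3365.5.
ε = (ΔQ/ΔP)(P̄/Q̄) = (-665/23.61)(56.80/3365.5).

-0.48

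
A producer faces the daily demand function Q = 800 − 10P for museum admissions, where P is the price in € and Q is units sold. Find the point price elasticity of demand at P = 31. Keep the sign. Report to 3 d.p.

-0.633

At P = 31, Q = 490.
dQ/dP = −10.
ε = (dQ/dP)(P/Q) = (-10)(31/490).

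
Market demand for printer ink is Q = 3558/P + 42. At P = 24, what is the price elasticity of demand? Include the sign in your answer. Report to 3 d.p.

At P = 24, Q = 190.250.
dQ/dP = −3558/P² = -6.177.
ε = (dQ/dP)(P/Q) = (-6.177)(24/190.250).
|ε| < 1, so demand is inelastic at this price.

-0.779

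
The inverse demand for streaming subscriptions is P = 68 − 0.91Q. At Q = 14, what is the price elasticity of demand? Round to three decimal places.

At Q = 14, P = 68 − 0.91(14) = 55.26.
dP/dQ = −0.91, so dQ/dP = 1/(−0.91) = -1.099.
ε = (dQ/dP)(P/Q) = (-1.099)(55.26/14).

-4.338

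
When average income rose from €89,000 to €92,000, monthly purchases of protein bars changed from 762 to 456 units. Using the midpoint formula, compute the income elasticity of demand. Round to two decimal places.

-15.16

ΔQ = -306, ΔI = 3000. Midpoints: Ī = 90,500, Q̄ = 609.0.
ε_I = (ΔQ/ΔI)(Ī/Q̄) = (-306/3000)(90500/609.0).
ε_I < 0, so the good is inferior.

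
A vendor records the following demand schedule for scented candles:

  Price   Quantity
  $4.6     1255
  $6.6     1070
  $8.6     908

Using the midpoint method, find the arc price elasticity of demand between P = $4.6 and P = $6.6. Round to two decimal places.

-0.45

At P = 4.6, Q = 1255; at P = 6.6, Q = 1070.
ΔQ = -185, ΔP = 2.0. Midpoints: P̄ = 5.60, Q̄ = 1162.5.
ε = (ΔQ/ΔP)(P̄/Q̄) = (-185/2.0)(5.60/1162.5).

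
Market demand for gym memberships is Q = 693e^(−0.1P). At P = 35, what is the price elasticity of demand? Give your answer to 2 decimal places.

-3.50

At P = 35, Q = 20.927.
dQ/dP = −0.1·693e^(−0.1P) = −0.1Q = -2.093.
ε = (dQ/dP)(P/Q) = (-2.093)(35/20.927).
|ε| > 1, so demand is elastic at this price.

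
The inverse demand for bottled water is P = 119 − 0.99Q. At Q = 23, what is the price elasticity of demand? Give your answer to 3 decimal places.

-4.226

At Q = 23, P = 119 − 0.99(23) = 96.23.
dP/dQ = −0.99, so dQ/dP = 1/(−0.99) = -1.010.
ε = (dQ/dP)(P/Q) = (-1.010)(96.23/23).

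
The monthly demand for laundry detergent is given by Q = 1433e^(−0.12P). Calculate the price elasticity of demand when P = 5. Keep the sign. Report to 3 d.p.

At P = 5, Q = 786.447.
dQ/dP = −0.12·1433e^(−0.12P) = −0.12Q = -94.374.
ε = (dQ/dP)(P/Q) = (-94.374)(5/786.447).

-0.600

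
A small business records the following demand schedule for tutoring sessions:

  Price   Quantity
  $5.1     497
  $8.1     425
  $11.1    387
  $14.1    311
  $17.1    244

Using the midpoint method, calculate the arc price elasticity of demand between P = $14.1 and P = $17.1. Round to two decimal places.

At P = 14.1, Q = 311; at P = 17.1, Q = 244.
ΔQ = -67, ΔP = 3.0. Midpoints: P̄ = 15.60, Q̄ = 277.5.
ε = (ΔQ/ΔP)(P̄/Q̄) = (-67/3.0)(15.60/277.5).

-1.26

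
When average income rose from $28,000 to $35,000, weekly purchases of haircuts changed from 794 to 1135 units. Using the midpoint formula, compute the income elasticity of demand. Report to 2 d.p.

ΔQ = 341, ΔI = 7000. Midpoints: Ī = 31,500, Q̄ = 964.5.
ε_I = (ΔQ/ΔI)(Ī/Q̄) = (341/7000)(31500/964.5).

1.59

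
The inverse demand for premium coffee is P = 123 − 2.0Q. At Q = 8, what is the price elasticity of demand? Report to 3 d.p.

-6.688

At Q = 8, P = 123 − 2.0(8) = 107.00.
dP/dQ = −2.0, so dQ/dP = 1/(−2.0) = -0.500.
ε = (dQ/dP)(P/Q) = (-0.500)(107.00/8).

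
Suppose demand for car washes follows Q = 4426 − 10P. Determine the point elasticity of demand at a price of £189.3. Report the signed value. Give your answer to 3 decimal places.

At P = 189.3, Q = 2533.
dQ/dP = −10.
ε = (dQ/dP)(P/Q) = (-10)(189.3/2533).
|ε| < 1, so demand is inelastic at this price.

-0.747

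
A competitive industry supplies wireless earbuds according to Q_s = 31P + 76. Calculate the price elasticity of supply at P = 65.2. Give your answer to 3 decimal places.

At P = 65.2, Q_s = 2097.20.
dQ_s/dP = 31.
ε_s = (dQ_s/dP)(P/Q_s) = (31)(65.2/2097.20).

0.964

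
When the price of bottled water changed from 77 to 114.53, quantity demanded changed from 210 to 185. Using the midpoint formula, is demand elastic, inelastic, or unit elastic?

inelastic

Arc ε ≈ -0.323.
|ε| = 0.32 < 1.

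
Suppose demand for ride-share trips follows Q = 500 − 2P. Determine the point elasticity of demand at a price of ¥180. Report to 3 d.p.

At P = 180, Q = 140.
dQ/dP = −2.
ε = (dQ/dP)(P/Q) = (-2)(180/140).

-2.571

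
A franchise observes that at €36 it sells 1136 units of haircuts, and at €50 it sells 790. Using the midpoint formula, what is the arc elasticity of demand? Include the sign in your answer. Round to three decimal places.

-1.104

ΔQ = 790 − 1136 = -346; ΔP = 50 − 36 = 14.
Midpoints: P̄ = 43.00, Q̄ = 963.0.
ε = (ΔQ/ΔP)(P̄/Q̄) = (-346/14)(43.00/963.0).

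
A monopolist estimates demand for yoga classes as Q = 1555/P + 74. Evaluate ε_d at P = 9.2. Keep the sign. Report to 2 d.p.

-0.70

At P = 9.2, Q = 243.022.
dQ/dP = −1555/P² = -18.372.
ε = (dQ/dP)(P/Q) = (-18.372)(9.2/243.022).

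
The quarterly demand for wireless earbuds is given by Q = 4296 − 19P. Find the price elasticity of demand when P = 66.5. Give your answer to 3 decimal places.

At P = 66.5, Q = 3032.500.
dQ/dP = −19.
ε = (dQ/dP)(P/Q) = (-19)(66.5/3032.500).
|ε| < 1, so demand is inelastic at this price.

-0.417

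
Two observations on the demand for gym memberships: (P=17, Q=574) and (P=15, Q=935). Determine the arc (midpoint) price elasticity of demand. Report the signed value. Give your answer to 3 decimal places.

ΔQ = 935 − 574 = 361; ΔP = 15 − 17 = -2.
Midpoints: P̄ = 16.00, Q̄ = 754.5.
ε = (ΔQ/ΔP)(P̄/Q̄) = (361/-2)(16.00/754.5).

-3.828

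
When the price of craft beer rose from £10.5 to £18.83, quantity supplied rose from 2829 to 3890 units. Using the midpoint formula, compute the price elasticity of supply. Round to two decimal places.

0.56

ΔQ = 3890 − 2829 = 1061; ΔP = 18.83 − 10.5 = 8.33.
Midpoints: P̄ = 14.66, Q̄ = 3359.5.
ε_s = (ΔQ/ΔP)(P̄/Q̄) = (1061/8.33)(14.66/3359.5).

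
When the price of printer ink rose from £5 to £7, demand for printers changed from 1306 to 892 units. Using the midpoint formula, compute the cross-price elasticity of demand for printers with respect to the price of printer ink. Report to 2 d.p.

ΔQ_x = 892 − 1306 = -414; ΔP_y = 7 − 5 = 2.
Midpoints: P̄_y = 6.00, Q̄_x = 1099.0.
ε_xy = (ΔQ_x/ΔP_y)(P̄_y/Q̄_x) = (-414/2)(6.00/1099.0).

-1.13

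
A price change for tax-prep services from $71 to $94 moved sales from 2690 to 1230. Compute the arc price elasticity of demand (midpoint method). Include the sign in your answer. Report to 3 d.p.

-2.672

ΔQ = 1230 − 2690 = -1460; ΔP = 94 − 71 = 23.
Midpoints: P̄ = 82.50, Q̄ = 1960.0.
ε = (ΔQ/ΔP)(P̄/Q̄) = (-1460/23)(82.50/1960.0).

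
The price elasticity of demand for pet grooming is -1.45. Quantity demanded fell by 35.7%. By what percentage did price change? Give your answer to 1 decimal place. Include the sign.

24.6%

%ΔP ≈ %ΔQ / ε = (-35.7%)/(-1.45) = 24.62%.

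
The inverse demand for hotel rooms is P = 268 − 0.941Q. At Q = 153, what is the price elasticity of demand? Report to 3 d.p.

At Q = 153, P = 268 − 0.941(153) = 124.03.
dP/dQ = −0.941, so dQ/dP = 1/(−0.941) = -1.063.
ε = (dQ/dP)(P/Q) = (-1.063)(124.03/153).

-0.861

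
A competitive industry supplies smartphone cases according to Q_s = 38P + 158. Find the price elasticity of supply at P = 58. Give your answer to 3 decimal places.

At P = 58, Q_s = 2362.
dQ_s/dP = 38.
ε_s = (dQ_s/dP)(P/Q_s) = (38)(58/2362).

0.933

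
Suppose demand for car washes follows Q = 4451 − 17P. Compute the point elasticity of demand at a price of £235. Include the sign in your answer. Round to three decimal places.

At P = 235, Q = 456.
dQ/dP = −17.
ε = (dQ/dP)(P/Q) = (-17)(235/456).

-8.761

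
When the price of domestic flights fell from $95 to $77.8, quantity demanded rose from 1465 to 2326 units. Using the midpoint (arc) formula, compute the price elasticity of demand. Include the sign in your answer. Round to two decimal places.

-2.28

ΔQ = 2326 − 1465 = 861; ΔP = 77.8 − 95 = -17.2.
Midpoints: P̄ = 86.40, Q̄ = 1895.5.
ε = (ΔQ/ΔP)(P̄/Q̄) = (861/-17.2)(86.40/1895.5).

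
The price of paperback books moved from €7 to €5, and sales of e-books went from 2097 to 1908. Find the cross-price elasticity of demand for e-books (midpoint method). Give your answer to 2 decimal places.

0.28

ΔQ_x = 1908 − 2097 = -189; ΔP_y = 5 − 7 = -2.
Midpoints: P̄_y = 6.00, Q̄_x = 2002.5.
ε_xy = (ΔQ_x/ΔP_y)(P̄_y/Q̄_x) = (-189/-2)(6.00/2002.5).
ε_xy > 0, so the goods are substitutes.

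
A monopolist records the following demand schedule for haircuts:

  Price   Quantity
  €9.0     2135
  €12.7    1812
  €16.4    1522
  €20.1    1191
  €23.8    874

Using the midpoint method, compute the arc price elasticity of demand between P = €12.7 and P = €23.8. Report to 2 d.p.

-1.15

At P = 12.7, Q = 1812; at P = 23.8, Q = 874.
ΔQ = -938, ΔP = 11.1. Midpoints: P̄ = 18.25, Q̄ = 1343.0.
ε = (ΔQ/ΔP)(P̄/Q̄) = (-938/11.1)(18.25/1343.0).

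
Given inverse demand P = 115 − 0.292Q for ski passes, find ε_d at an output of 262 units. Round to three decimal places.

At Q = 262, P = 115 − 0.292(262) = 38.50.
dP/dQ = −0.292, so dQ/dP = 1/(−0.292) = -3.425.
ε = (dQ/dP)(P/Q) = (-3.425)(38.50/262).

-0.503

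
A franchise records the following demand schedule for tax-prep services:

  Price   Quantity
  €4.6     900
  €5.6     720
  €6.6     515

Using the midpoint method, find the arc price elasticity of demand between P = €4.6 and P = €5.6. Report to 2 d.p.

-1.13

At P = 4.6, Q = 900; at P = 5.6, Q = 720.
ΔQ = -180, ΔP = 1.0. Midpoints: P̄ = 5.10, Q̄ = 810.0.
ε = (ΔQ/ΔP)(P̄/Q̄) = (-180/1.0)(5.10/810.0).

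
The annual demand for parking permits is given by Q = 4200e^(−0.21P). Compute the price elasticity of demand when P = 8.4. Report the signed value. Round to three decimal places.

-1.764

At P = 8.4, Q = 719.704.
dQ/dP = −0.21·4200e^(−0.21P) = −0.21Q = -151.138.
ε = (dQ/dP)(P/Q) = (-151.138)(8.4/719.704).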